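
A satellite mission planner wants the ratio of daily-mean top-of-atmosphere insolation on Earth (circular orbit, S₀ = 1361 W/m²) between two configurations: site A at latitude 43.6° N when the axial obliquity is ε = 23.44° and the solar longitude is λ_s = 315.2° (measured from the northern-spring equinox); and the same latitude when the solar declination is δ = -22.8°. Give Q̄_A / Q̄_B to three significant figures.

Q̄_A / Q̄_B ≈ 1.39

— Configuration A (φ=+43.6°):
Solar declination: sin δ = sin ε · sin λ_s = sin 23.44° × sin 315.2° = -0.28030, so δ = -16.278°.
cos H₀ = −tan(+43.6°) tan(-16.278°) = 0.2781, H₀ = 1.2890 rad.
Bracket: H₀ sin φ sin δ + cos φ cos δ sin H₀ = 1.2890×0.68962×-0.28030 + 0.72417×0.95991×0.96056 = -0.249164 + 0.667722 = 0.418558.
Q̄ = (S₀/π) × [bracket] = (1361/π) × 0.418558 = 181.33 W/m².
— Configuration B (φ=+43.6°):
cos H₀ = −tan(+43.6°) tan(-22.800°) = 0.4003, H₀ = 1.1589 rad.
Bracket: H₀ sin φ sin δ + cos φ cos δ sin H₀ = 1.1589×0.68962×-0.38752 + 0.72417×0.92186×0.91638 = -0.309706 + 0.611760 = 0.302054.
Q̄ = (S₀/π) × [bracket] = (1361/π) × 0.302054 = 130.86 W/m².
Ratio Q̄_A / Q̄_B = 181.33 / 130.86 = 1.386.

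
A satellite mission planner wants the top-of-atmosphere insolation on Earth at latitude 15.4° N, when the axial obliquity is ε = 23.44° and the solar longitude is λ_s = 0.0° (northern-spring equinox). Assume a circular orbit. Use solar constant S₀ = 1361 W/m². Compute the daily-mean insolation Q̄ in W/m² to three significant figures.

Solar declination: sin δ = sin ε · sin λ_s = sin 23.44° × sin 0.0° = 0.00000, so δ = +0.000°.
cos H₀ = −tan(+15.4°) tan(+0.000°) = -0.0000, H₀ = 1.5708 rad.
Bracket: H₀ sin φ sin δ + cos φ cos δ sin H₀ = 1.5708×0.26556×0.00000 + 0.96410×1.00000×1.00000 = 0.000000 + 0.964100 = 0.964100.
Q̄ = (S₀/π) × [bracket] = (1361/π) × 0.964100 = 417.7 W/m².

Q̄ ≈ 418 W/m²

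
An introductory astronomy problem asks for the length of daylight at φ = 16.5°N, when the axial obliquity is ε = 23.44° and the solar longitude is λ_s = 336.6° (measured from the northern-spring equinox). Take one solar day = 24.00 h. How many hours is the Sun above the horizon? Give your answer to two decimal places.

11.64 h

Solar declination: sin δ = sin ε · sin λ_s = sin 23.44° × sin 336.6° = -0.15798, so δ = -9.090°.
cos H₀ = −tan φ · tan δ = −tan(+16.5°) × tan(-9.090°) = 0.0474, so H₀ = 1.5234 rad = 87.28°.
Daylight = 2H₀/(2π) × 24.00 h = (1.5234/π) × 24.00 = 11.64 h.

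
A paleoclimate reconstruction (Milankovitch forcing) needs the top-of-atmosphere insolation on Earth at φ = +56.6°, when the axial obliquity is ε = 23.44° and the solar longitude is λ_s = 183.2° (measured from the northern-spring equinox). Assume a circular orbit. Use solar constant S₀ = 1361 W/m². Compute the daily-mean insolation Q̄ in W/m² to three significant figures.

Q̄ ≈ 226 W/m²

Solar declination: sin δ = sin ε · sin λ_s = sin 23.44° × sin 183.2° = -0.02221, so δ = -1.272°.
cos H₀ = −tan(+56.6°) tan(-1.272°) = 0.0337, H₀ = 1.5371 rad.
Bracket: H₀ sin φ sin δ + cos φ cos δ sin H₀ = 1.5371×0.83485×-0.02221 + 0.55048×0.99975×0.99943 = -0.028501 + 0.550029 = 0.521528.
Q̄ = (S₀/π) × [bracket] = (1361/π) × 0.521528 = 225.9 W/m².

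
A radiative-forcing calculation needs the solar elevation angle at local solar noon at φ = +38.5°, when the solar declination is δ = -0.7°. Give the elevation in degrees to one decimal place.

50.8°

At local noon the hour angle is zero, so the zenith angle equals |φ − δ| = |+38.5° − (-0.700°)| = 39.200°.
Elevation = 90° − 39.200° = 50.8°.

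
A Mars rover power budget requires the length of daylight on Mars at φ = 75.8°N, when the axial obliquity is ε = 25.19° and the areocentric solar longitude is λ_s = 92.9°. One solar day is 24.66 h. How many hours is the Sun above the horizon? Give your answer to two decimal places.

sin δ = sin 25.19° × sin 92.9° = 0.42508, so δ = +25.155°.
Sunrise equation: cos H₀ = −tan φ · tan δ = -1.8559 ≤ −1, so the Sun never sets (polar day) and H₀ = π.
Daylight = 2H₀/(2π) × 24.66 h = (3.1416/π) × 24.66 = 24.66 h.

24.66 h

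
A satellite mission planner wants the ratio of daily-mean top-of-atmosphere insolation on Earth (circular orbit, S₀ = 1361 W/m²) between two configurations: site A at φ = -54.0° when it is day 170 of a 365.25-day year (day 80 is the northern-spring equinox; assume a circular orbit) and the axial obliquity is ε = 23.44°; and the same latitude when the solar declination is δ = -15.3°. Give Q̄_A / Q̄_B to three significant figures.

Q̄_A / Q̄_B ≈ 0.141

— Configuration A (φ=-54.0°):
Solar longitude: λ_s = 360° × (170 − 80)/365.25 = 88.706°.
sin δ = sin 23.44° × sin 88.706° = 0.39769, so δ = +23.434°.
cos H₀ = −tan(-54.0°) tan(+23.434°) = 0.5966, H₀ = 0.9316 rad.
Bracket: H₀ sin φ sin δ + cos φ cos δ sin H₀ = 0.9316×-0.80902×0.39769 + 0.58779×0.91752×0.80256 = -0.299732 + 0.432828 = 0.133096.
Q̄ = (S₀/π) × [bracket] = (1361/π) × 0.133096 = 57.660 W/m².
— Configuration B (φ=-54.0°):
cos H₀ = −tan(-54.0°) tan(-15.300°) = -0.3765, H₀ = 1.9569 rad.
Bracket: H₀ sin φ sin δ + cos φ cos δ sin H₀ = 1.9569×-0.80902×-0.26387 + 0.58779×0.96456×0.92640 = 0.417751 + 0.525231 = 0.942982.
Q̄ = (S₀/π) × [bracket] = (1361/π) × 0.942982 = 408.52 W/m².
Ratio Q̄_A / Q̄_B = 57.660 / 408.52 = 0.1411.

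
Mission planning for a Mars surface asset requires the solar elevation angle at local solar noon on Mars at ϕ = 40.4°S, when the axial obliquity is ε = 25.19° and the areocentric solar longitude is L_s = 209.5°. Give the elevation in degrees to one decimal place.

61.7°

sin δ = sin 25.19° × sin 209.5° = -0.20959, so δ = -12.098°.
At local noon the hour angle is zero, so the zenith angle equals |ϕ − δ| = |-40.4° − (-12.098°)| = 28.302°.
Elevation = 90° − 28.302° = 61.7°.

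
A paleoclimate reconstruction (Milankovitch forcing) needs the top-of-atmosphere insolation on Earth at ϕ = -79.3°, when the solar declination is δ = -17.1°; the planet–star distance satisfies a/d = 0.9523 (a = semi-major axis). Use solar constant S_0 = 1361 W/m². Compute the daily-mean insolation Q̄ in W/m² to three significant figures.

Q̄ ≈ 357 W/m²

cos h₀ = −tan(-79.3°) tan(-17.100°) = -1.6281 ≤ −1 ⇒ polar day, h₀ = π.
Bracket: h₀ sin ϕ sin δ + cos ϕ cos δ sin h₀ = 3.1416×-0.98261×-0.29404 + 0.18567×0.95579×0.00000 = 0.907692 + 0.000000 = 0.907692.
Inverse-square distance factor (a/d)² = 0.9523² = 0.906875.
Q̄ = (S_0/π) × 0.906875 × [bracket] = (1361/π) × 0.906875 × 0.907692 = 356.6 W/m².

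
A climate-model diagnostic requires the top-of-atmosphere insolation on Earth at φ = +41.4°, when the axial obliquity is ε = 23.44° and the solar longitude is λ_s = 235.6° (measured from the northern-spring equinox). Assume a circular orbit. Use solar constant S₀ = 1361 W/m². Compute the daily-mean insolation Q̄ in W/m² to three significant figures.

Solar declination: sin δ = sin ε · sin λ_s = sin 23.44° × sin 235.6° = -0.32822, so δ = -19.161°.
cos H₀ = −tan(+41.4°) tan(-19.161°) = 0.3063, H₀ = 1.2595 rad.
Bracket: H₀ sin φ sin δ + cos φ cos δ sin H₀ = 1.2595×0.66131×-0.32822 + 0.75011×0.94460×0.95192 = -0.273381 + 0.674487 = 0.401106.
Q̄ = (S₀/π) × [bracket] = (1361/π) × 0.401106 = 173.8 W/m².

Q̄ ≈ 174 W/m²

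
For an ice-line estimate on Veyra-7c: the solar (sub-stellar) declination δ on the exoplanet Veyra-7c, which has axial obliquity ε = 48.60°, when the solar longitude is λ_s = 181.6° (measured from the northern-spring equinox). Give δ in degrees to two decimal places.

sin δ = sin ε · sin λ_s = sin 48.60° × sin 181.6° = -0.020944.
δ = arcsin(-0.020944) = -1.20°.

δ = -1.20°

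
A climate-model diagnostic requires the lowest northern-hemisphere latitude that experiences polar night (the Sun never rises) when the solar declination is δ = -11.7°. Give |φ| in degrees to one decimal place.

|φ| = 78.3°

Polar night requires cos H₀ = −tan φ tan δ ≥ 1, i.e. tan φ tan δ ≤ −1.
The boundary is |tan φ| · |tan δ| = 1, so |φ| = 90° − |δ| = 90° − 11.7° = 78.3° in the northern hemisphere.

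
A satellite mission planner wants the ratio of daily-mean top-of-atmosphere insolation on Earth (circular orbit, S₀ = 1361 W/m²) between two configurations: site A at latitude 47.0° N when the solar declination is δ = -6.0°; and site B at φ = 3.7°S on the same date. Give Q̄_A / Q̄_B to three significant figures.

Q̄_A / Q̄_B ≈ 0.561

— Configuration A (φ=+47.0°):
cos H₀ = −tan(+47.0°) tan(-6.000°) = 0.1127, H₀ = 1.4578 rad.
Bracket: H₀ sin φ sin δ + cos φ cos δ sin H₀ = 1.4578×0.73135×-0.10453 + 0.68200×0.99452×0.99363 = -0.111446 + 0.673942 = 0.562496.
Q̄ = (S₀/π) × [bracket] = (1361/π) × 0.562496 = 243.68 W/m².
— Configuration B (φ=-3.7°):
cos H₀ = −tan(-3.7°) tan(-6.000°) = -0.0068, H₀ = 1.5776 rad.
Bracket: H₀ sin φ sin δ + cos φ cos δ sin H₀ = 1.5776×-0.06453×-0.10453 + 0.99792×0.99452×0.99998 = 0.010641 + 0.992432 = 1.003073.
Q̄ = (S₀/π) × [bracket] = (1361/π) × 1.003073 = 434.55 W/m².
Ratio Q̄_A / Q̄_B = 243.68 / 434.55 = 0.5608.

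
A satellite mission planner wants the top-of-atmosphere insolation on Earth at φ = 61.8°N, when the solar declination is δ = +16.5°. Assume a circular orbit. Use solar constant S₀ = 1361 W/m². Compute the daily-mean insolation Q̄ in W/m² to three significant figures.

Q̄ ≈ 397 W/m²

cos H₀ = −tan(+61.8°) tan(+16.500°) = -0.5524, H₀ = 2.1561 rad.
Bracket: H₀ sin φ sin δ + cos φ cos δ sin H₀ = 2.1561×0.88130×0.28402 + 0.47255×0.95882×0.83356 = 0.539687 + 0.377678 = 0.917365.
Q̄ = (S₀/π) × [bracket] = (1361/π) × 0.917365 = 397.4 W/m².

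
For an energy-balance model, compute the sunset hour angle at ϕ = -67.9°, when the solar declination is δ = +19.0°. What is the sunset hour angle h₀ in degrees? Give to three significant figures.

h₀ = 32.0°

cos h₀ = −tan ϕ · tan δ = −tan(-67.9°) × tan(+19.000°) = 0.8480, so h₀ = 0.5586 rad = 32.01°.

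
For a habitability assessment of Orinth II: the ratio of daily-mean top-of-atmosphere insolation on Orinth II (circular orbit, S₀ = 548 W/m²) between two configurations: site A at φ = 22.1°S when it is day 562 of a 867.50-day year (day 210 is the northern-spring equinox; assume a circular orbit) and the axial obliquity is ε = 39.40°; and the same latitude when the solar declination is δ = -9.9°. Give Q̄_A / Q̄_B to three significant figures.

Q̄_A / Q̄_B ≈ 0.656

— Configuration A (φ=-22.1°):
Solar longitude: λ_s = 360° × (562 − 210)/867.50 = 146.075°.
sin δ = sin 39.40° × sin 146.075° = 0.35425, so δ = +20.747°.
cos H₀ = −tan(-22.1°) tan(+20.747°) = 0.1538, H₀ = 1.4164 rad.
Bracket: H₀ sin φ sin δ + cos φ cos δ sin H₀ = 1.4164×-0.37622×0.35425 + 0.92653×0.93515×0.98810 = -0.188772 + 0.856134 = 0.667362.
Q̄ = (S₀/π) × [bracket] = (548/π) × 0.667362 = 116.41 W/m².
— Configuration B (φ=-22.1°):
cos H₀ = −tan(-22.1°) tan(-9.900°) = -0.0709, H₀ = 1.6417 rad.
Bracket: H₀ sin φ sin δ + cos φ cos δ sin H₀ = 1.6417×-0.37622×-0.17193 + 0.92653×0.98511×0.99749 = 0.106191 + 0.910443 = 1.016634.
Q̄ = (S₀/π) × [bracket] = (548/π) × 1.016634 = 177.34 W/m².
Ratio Q̄_A / Q̄_B = 116.41 / 177.34 = 0.6564.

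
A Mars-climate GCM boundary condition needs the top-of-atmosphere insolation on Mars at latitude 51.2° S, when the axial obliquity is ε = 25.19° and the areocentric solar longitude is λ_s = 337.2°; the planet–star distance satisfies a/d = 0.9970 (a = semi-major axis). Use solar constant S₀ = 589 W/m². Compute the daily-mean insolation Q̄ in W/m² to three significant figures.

Q̄ ≈ 155 W/m²

sin δ = sin 25.19° × sin 337.2° = -0.16493, so δ = -9.493°.
cos H₀ = −tan(-51.2°) tan(-9.493°) = -0.2080, H₀ = 1.7803 rad.
Bracket: H₀ sin φ sin δ + cos φ cos δ sin H₀ = 1.7803×-0.77934×-0.16493 + 0.62660×0.98630×0.97813 = 0.228834 + 0.604500 = 0.833334.
Inverse-square distance factor (a/d)² = 0.9970² = 0.994009.
Q̄ = (S₀/π) × 0.994009 × [bracket] = (589/π) × 0.994009 × 0.833334 = 155.3 W/m².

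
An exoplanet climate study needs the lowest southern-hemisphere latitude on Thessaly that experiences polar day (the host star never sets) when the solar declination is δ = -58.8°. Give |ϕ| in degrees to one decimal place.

Polar day requires cos h₀ = −tan ϕ tan δ ≤ −1, i.e. tan ϕ tan δ ≥ 1.
The boundary is |tan ϕ| · |tan δ| = 1, so |ϕ| = 90° − |δ| = 90° − 58.8° = 31.2° in the southern hemisphere.

|ϕ| = 31.2°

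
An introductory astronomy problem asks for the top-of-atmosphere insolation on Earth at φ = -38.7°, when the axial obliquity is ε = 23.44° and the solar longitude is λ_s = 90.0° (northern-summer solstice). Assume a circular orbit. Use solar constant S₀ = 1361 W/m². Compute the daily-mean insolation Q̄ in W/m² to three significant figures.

Solar declination: sin δ = sin ε · sin λ_s = sin 23.44° × sin 90.0° = 0.39779, so δ = +23.440°.
cos H₀ = −tan(-38.7°) tan(+23.440°) = 0.3474, H₀ = 1.2160 rad.
Bracket: H₀ sin φ sin δ + cos φ cos δ sin H₀ = 1.2160×-0.62524×0.39779 + 0.78043×0.91748×0.93773 = -0.302436 + 0.671442 = 0.369006.
Q̄ = (S₀/π) × [bracket] = (1361/π) × 0.369006 = 159.9 W/m².

Q̄ ≈ 160 W/m²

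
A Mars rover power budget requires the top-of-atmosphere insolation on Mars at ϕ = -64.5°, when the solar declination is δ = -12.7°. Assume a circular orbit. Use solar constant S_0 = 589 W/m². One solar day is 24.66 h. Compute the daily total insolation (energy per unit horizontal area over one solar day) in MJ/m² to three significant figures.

cos h₀ = −tan(-64.5°) tan(-12.700°) = -0.4725, h₀ = 2.0629 rad.
Bracket: h₀ sin ϕ sin δ + cos ϕ cos δ sin h₀ = 2.0629×-0.90259×-0.21985 + 0.43051×0.97553×0.88134 = 0.409350 + 0.370141 = 0.779491.
Q̄ = (S_0/π) × [bracket] = (589/π) × 0.779491 = 146.14 W/m².
Daily total = Q̄ × 24.66 h × 3600 s/h = 146.14 × 24.66 × 3600 / 10⁶ = 12.97 MJ/m².

13.0 MJ/m²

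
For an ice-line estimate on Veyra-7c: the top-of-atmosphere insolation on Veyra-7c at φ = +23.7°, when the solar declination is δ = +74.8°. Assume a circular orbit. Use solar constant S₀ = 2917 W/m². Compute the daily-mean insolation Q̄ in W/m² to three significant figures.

cos H₀ = −tan(+23.7°) tan(+74.800°) = -1.6157 ≤ −1 ⇒ polar day, H₀ = π.
Bracket: H₀ sin φ sin δ + cos φ cos δ sin H₀ = 3.1416×0.40195×0.96502 + 0.91566×0.26219×0.00000 = 1.218595 + 0.000000 = 1.218595.
Q̄ = (S₀/π) × [bracket] = (2917/π) × 1.218595 = 1131 W/m².

Q̄ ≈ 1.13e+03 W/m²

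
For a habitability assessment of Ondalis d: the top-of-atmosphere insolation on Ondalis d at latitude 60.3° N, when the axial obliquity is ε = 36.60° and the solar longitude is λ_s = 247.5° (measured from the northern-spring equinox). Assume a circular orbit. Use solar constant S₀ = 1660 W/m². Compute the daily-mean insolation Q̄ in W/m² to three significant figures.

Q̄ ≈ 0.00 W/m²

Solar declination: sin δ = sin ε · sin λ_s = sin 36.60° × sin 247.5° = -0.55084, so δ = -33.425°.
cos H₀ = −tan(+60.3°) tan(-33.425°) = 1.1571 ≥ 1 ⇒ polar night, H₀ = 0 and Q̄ = 0.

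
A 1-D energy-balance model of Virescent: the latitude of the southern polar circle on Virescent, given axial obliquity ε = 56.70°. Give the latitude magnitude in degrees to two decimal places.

33.30°

The polar circle is the lowest latitude that experiences at least one full rotation of continuous darkness at the northern-summer solstice; it lies at |φ| = 90° − ε = 90° − 56.70° = 33.30°.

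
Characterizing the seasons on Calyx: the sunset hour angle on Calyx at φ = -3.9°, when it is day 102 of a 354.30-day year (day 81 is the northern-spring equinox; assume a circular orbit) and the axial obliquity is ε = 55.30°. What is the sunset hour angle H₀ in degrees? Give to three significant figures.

Solar longitude: λ_s = 360° × (102 − 81)/354.30 = 21.338°.
sin δ = sin 55.30° × sin 21.338° = 0.29915, so δ = +17.407°.
cos H₀ = −tan φ · tan δ = −tan(-3.9°) × tan(+17.407°) = 0.0214, so H₀ = 1.5494 rad = 88.78°.

H₀ = 88.8°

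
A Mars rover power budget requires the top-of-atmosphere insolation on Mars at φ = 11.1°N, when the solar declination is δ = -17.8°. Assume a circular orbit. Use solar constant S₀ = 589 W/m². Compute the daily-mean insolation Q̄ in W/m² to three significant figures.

Q̄ ≈ 158 W/m²

cos H₀ = −tan(+11.1°) tan(-17.800°) = 0.0630, H₀ = 1.5078 rad.
Bracket: H₀ sin φ sin δ + cos φ cos δ sin H₀ = 1.5078×0.19252×-0.30570 + 0.98129×0.95213×0.99801 = -0.088739 + 0.932456 = 0.843717.
Q̄ = (S₀/π) × [bracket] = (589/π) × 0.843717 = 158.2 W/m².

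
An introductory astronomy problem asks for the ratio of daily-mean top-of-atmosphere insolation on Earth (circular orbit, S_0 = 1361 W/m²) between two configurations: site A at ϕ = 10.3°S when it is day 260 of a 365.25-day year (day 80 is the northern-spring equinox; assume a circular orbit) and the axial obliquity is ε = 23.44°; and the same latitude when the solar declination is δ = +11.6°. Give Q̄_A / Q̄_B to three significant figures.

Q̄_A / Q̄_B ≈ 1.08

— Configuration A (ϕ=-10.3°):
Solar longitude: L_s = 360° × (260 − 80)/365.25 = 177.413°.
sin δ = sin 23.44° × sin 177.413° = 0.01796, so δ = +1.029°.
cos h₀ = −tan(-10.3°) tan(+1.029°) = 0.0033, h₀ = 1.5675 rad.
Bracket: h₀ sin ϕ sin δ + cos ϕ cos δ sin h₀ = 1.5675×-0.17880×0.01796 + 0.98389×0.99984×0.99999 = -0.005034 + 0.983723 = 0.978689.
Q̄ = (S_0/π) × [bracket] = (1361/π) × 0.978689 = 423.99 W/m².
— Configuration B (ϕ=-10.3°):
cos h₀ = −tan(-10.3°) tan(+11.600°) = 0.0373, h₀ = 1.5335 rad.
Bracket: h₀ sin ϕ sin δ + cos ϕ cos δ sin h₀ = 1.5335×-0.17880×0.20108 + 0.98389×0.97958×0.99930 = -0.055134 + 0.963124 = 0.907990.
Q̄ = (S_0/π) × [bracket] = (1361/π) × 0.907990 = 393.36 W/m².
Ratio Q̄_A / Q̄_B = 423.99 / 393.36 = 1.078.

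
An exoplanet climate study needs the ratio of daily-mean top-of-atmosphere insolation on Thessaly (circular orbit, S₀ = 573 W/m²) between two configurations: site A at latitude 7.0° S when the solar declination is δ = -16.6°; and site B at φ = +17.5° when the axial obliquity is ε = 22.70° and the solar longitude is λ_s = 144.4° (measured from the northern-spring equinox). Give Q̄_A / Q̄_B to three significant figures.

Q̄_A / Q̄_B ≈ 0.970

— Configuration A (φ=-7.0°):
cos H₀ = −tan(-7.0°) tan(-16.600°) = -0.0366, H₀ = 1.6074 rad.
Bracket: H₀ sin φ sin δ + cos φ cos δ sin H₀ = 1.6074×-0.12187×-0.28569 + 0.99255×0.95832×0.99933 = 0.055965 + 0.950543 = 1.006508.
Q̄ = (S₀/π) × [bracket] = (573/π) × 1.006508 = 183.58 W/m².
— Configuration B (φ=+17.5°):
Solar declination: sin δ = sin ε · sin λ_s = sin 22.70° × sin 144.4° = 0.22464, so δ = +12.982°.
cos H₀ = −tan(+17.5°) tan(+12.982°) = -0.0727, H₀ = 1.6435 rad.
Bracket: H₀ sin φ sin δ + cos φ cos δ sin H₀ = 1.6435×0.30071×0.22464 + 0.95372×0.97444×0.99735 = 0.111021 + 0.926880 = 1.037901.
Q̄ = (S₀/π) × [bracket] = (573/π) × 1.037901 = 189.30 W/m².
Ratio Q̄_A / Q̄_B = 183.58 / 189.30 = 0.9698.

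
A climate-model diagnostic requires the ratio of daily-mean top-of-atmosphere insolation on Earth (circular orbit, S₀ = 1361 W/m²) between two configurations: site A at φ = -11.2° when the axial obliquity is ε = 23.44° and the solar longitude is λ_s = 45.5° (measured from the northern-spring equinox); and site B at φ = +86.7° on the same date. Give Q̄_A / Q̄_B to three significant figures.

— Configuration A (φ=-11.2°):
Solar declination: sin δ = sin ε · sin λ_s = sin 23.44° × sin 45.5° = 0.28372, so δ = +16.483°.
cos H₀ = −tan(-11.2°) tan(+16.483°) = 0.0586, H₀ = 1.5122 rad.
Bracket: H₀ sin φ sin δ + cos φ cos δ sin H₀ = 1.5122×-0.19423×0.28372 + 0.98096×0.95891×0.99828 = -0.083333 + 0.939034 = 0.855701.
Q̄ = (S₀/π) × [bracket] = (1361/π) × 0.855701 = 370.71 W/m².
— Configuration B (φ=+86.7°):
cos H₀ = −tan(+86.7°) tan(+16.483°) = -5.1315 ≤ −1 ⇒ polar day, H₀ = π.
Bracket: H₀ sin φ sin δ + cos φ cos δ sin H₀ = 3.1416×0.99834×0.28372 + 0.05756×0.95891×0.00000 = 0.889855 + 0.000000 = 0.889855.
Q̄ = (S₀/π) × [bracket] = (1361/π) × 0.889855 = 385.50 W/m².
Ratio Q̄_A / Q̄_B = 370.71 / 385.50 = 0.9616.

Q̄_A / Q̄_B ≈ 0.962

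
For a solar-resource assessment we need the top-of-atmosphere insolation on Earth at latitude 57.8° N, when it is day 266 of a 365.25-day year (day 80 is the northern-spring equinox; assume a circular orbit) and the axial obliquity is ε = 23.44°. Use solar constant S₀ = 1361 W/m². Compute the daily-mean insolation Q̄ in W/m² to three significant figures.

Solar longitude: λ_s = 360° × (266 − 80)/365.25 = 183.326°.
sin δ = sin 23.44° × sin 183.326° = -0.02308, so δ = -1.323°.
cos H₀ = −tan(+57.8°) tan(-1.323°) = 0.0367, H₀ = 1.5341 rad.
Bracket: H₀ sin φ sin δ + cos φ cos δ sin H₀ = 1.5341×0.84619×-0.02308 + 0.53288×0.99973×0.99933 = -0.029961 + 0.532379 = 0.502418.
Q̄ = (S₀/π) × [bracket] = (1361/π) × 0.502418 = 217.7 W/m².

Q̄ ≈ 218 W/m²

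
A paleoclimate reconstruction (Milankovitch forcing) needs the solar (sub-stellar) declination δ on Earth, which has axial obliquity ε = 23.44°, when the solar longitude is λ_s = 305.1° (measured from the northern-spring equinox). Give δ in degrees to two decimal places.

sin δ = sin ε · sin λ_s = sin 23.44° × sin 305.1° = -0.325451.
δ = arcsin(-0.325451) = -18.99°.

δ = -18.99°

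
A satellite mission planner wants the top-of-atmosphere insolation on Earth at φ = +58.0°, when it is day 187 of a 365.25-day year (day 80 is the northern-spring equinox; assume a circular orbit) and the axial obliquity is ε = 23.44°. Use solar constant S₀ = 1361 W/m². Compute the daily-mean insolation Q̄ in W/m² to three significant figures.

Q̄ ≈ 482 W/m²

Solar longitude: λ_s = 360° × (187 − 80)/365.25 = 105.462°.
sin δ = sin 23.44° × sin 105.462° = 0.38339, so δ = +22.544°.
cos H₀ = −tan(+58.0°) tan(+22.544°) = -0.6643, H₀ = 2.2974 rad.
Bracket: H₀ sin φ sin δ + cos φ cos δ sin H₀ = 2.2974×0.84805×0.38339 + 0.52992×0.92359×0.74745 = 0.746963 + 0.365824 = 1.112787.
Q̄ = (S₀/π) × [bracket] = (1361/π) × 1.112787 = 482.1 W/m².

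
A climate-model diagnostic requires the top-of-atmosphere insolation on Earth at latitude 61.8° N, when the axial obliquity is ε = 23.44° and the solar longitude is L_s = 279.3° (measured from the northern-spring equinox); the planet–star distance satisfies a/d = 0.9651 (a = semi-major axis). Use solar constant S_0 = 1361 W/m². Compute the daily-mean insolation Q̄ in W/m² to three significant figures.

Solar declination: sin δ = sin ε · sin L_s = sin 23.44° × sin 279.3° = -0.39256, so δ = -23.114°.
cos h₀ = −tan(+61.8°) tan(-23.114°) = 0.7960, h₀ = 0.6501 rad.
Bracket: h₀ sin ϕ sin δ + cos ϕ cos δ sin h₀ = 0.6501×0.88130×-0.39256 + 0.47255×0.91973×0.60527 = -0.224911 + 0.263061 = 0.038150.
Inverse-square distance factor (a/d)² = 0.9651² = 0.931418.
Q̄ = (S_0/π) × 0.931418 × [bracket] = (1361/π) × 0.931418 × 0.038150 = 15.39 W/m².

Q̄ ≈ 15.4 W/m²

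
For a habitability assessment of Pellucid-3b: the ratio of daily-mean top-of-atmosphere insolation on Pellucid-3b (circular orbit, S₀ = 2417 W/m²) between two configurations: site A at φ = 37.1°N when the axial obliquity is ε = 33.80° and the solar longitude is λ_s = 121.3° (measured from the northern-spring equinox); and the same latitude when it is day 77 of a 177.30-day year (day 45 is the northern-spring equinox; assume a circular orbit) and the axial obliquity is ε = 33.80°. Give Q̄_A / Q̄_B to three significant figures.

Q̄_A / Q̄_B ≈ 0.981

— Configuration A (φ=+37.1°):
Solar declination: sin δ = sin ε · sin λ_s = sin 33.80° × sin 121.3° = 0.47533, so δ = +28.381°.
cos H₀ = −tan(+37.1°) tan(+28.381°) = -0.4086, H₀ = 1.9917 rad.
Bracket: H₀ sin φ sin δ + cos φ cos δ sin H₀ = 1.9917×0.60321×0.47533 + 0.79758×0.87981×0.91271 = 0.571068 + 0.640466 = 1.211534.
Q̄ = (S₀/π) × [bracket] = (2417/π) × 1.211534 = 932.10 W/m².
— Configuration B (φ=+37.1°):
Solar longitude: λ_s = 360° × (77 − 45)/177.30 = 64.975°.
sin δ = sin 33.80° × sin 64.975° = 0.50407, so δ = +30.270°.
cos H₀ = −tan(+37.1°) tan(+30.270°) = -0.4414, H₀ = 2.0280 rad.
Bracket: H₀ sin φ sin δ + cos φ cos δ sin H₀ = 2.0280×0.60321×0.50407 + 0.79758×0.86366×0.89731 = 0.616634 + 0.618101 = 1.234735.
Q̄ = (S₀/π) × [bracket] = (2417/π) × 1.234735 = 949.95 W/m².
Ratio Q̄_A / Q̄_B = 932.10 / 949.95 = 0.9812.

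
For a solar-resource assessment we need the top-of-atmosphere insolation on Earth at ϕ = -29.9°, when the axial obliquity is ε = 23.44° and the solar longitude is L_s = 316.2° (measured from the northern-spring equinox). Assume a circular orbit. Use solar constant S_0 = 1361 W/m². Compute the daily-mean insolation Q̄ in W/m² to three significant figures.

Solar declination: sin δ = sin ε · sin L_s = sin 23.44° × sin 316.2° = -0.27533, so δ = -15.981°.
cos h₀ = −tan(-29.9°) tan(-15.981°) = -0.1647, h₀ = 1.7362 rad.
Bracket: h₀ sin ϕ sin δ + cos ϕ cos δ sin h₀ = 1.7362×-0.49849×-0.27533 + 0.86690×0.96135×0.98635 = 0.238292 + 0.822018 = 1.060310.
Q̄ = (S_0/π) × [bracket] = (1361/π) × 1.060310 = 459.3 W/m².

Q̄ ≈ 459 W/m²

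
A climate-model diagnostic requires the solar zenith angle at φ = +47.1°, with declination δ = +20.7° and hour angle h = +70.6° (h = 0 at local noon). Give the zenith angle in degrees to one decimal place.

cos θ_z = sin φ sin δ + cos φ cos δ cos h = 0.258935 + 0.211512 = 0.470447.
θ_z = arccos(0.470447) = 61.9°.

θ_z = 61.9°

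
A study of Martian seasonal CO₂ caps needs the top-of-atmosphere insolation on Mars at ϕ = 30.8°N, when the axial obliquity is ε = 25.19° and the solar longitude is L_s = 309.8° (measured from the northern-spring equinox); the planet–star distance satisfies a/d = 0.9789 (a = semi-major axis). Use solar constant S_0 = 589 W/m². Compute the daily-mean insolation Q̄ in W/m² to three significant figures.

Solar declination: sin δ = sin ε · sin L_s = sin 25.19° × sin 309.8° = -0.32700, so δ = -19.087°.
cos h₀ = −tan(+30.8°) tan(-19.087°) = 0.2063, h₀ = 1.3630 rad.
Bracket: h₀ sin ϕ sin δ + cos ϕ cos δ sin h₀ = 1.3630×0.51204×-0.32700 + 0.85896×0.94503×0.97850 = -0.228217 + 0.794290 = 0.566073.
Inverse-square distance factor (a/d)² = 0.9789² = 0.958245.
Q̄ = (S_0/π) × 0.958245 × [bracket] = (589/π) × 0.958245 × 0.566073 = 101.7 W/m².

Q̄ ≈ 102 W/m²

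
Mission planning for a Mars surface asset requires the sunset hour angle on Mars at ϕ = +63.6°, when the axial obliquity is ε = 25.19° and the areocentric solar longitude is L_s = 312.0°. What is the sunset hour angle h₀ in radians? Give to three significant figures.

h₀ = 0.834 rad

sin δ = sin 25.19° × sin 312.0° = -0.31630, so δ = -18.439°.
cos h₀ = −tan ϕ · tan δ = −tan(+63.6°) × tan(-18.439°) = 0.6717, so h₀ = 0.8343 rad = 47.80°.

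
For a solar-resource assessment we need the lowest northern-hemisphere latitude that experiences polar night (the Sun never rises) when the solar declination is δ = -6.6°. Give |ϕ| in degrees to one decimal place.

Polar night requires cos h₀ = −tan ϕ tan δ ≥ 1, i.e. tan ϕ tan δ ≤ −1.
The boundary is |tan ϕ| · |tan δ| = 1, so |ϕ| = 90° − |δ| = 90° − 6.6° = 83.4° in the northern hemisphere.

|ϕ| = 83.4°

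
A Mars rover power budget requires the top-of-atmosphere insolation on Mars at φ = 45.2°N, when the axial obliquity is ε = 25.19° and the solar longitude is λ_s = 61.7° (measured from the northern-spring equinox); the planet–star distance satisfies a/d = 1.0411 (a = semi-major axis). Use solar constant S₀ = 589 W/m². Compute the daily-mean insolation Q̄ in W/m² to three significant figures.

Q̄ ≈ 229 W/m²

Solar declination: sin δ = sin ε · sin λ_s = sin 25.19° × sin 61.7° = 0.37475, so δ = +22.009°.
cos H₀ = −tan(+45.2°) tan(+22.009°) = -0.4070, H₀ = 1.9900 rad.
Bracket: H₀ sin φ sin δ + cos φ cos δ sin H₀ = 1.9900×0.70957×0.37475 + 0.70463×0.92713×0.91341 = 0.529164 + 0.596716 = 1.125880.
Inverse-square distance factor (a/d)² = 1.0411² = 1.083889.
Q̄ = (S₀/π) × 1.083889 × [bracket] = (589/π) × 1.083889 × 1.125880 = 228.8 W/m².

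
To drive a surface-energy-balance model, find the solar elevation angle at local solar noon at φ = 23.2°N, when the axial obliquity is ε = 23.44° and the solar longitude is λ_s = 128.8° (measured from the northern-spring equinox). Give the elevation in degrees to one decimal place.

Solar declination: sin δ = sin ε · sin λ_s = sin 23.44° × sin 128.8° = 0.31001, so δ = +18.060°.
At local noon the hour angle is zero, so the zenith angle equals |φ − δ| = |+23.2° − (+18.060°)| = 5.140°.
Elevation = 90° − 5.140° = 84.9°.

84.9°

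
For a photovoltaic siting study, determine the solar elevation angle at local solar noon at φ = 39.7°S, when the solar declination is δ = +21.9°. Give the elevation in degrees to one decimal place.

28.4°

At local noon the hour angle is zero, so the zenith angle equals |φ − δ| = |-39.7° − (+21.900°)| = 61.600°.
Elevation = 90° − 61.600° = 28.4°.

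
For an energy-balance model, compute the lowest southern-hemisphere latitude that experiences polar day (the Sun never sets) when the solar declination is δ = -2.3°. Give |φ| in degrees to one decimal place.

|φ| = 87.7°

Polar day requires cos H₀ = −tan φ tan δ ≤ −1, i.e. tan φ tan δ ≥ 1.
The boundary is |tan φ| · |tan δ| = 1, so |φ| = 90° − |δ| = 90° − 2.3° = 87.7° in the southern hemisphere.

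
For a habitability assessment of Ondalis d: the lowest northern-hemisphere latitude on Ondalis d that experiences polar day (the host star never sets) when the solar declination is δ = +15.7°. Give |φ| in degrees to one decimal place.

Polar day requires cos H₀ = −tan φ tan δ ≤ −1, i.e. tan φ tan δ ≥ 1.
The boundary is |tan φ| · |tan δ| = 1, so |φ| = 90° − |δ| = 90° − 15.7° = 74.3° in the northern hemisphere.

|φ| = 74.3°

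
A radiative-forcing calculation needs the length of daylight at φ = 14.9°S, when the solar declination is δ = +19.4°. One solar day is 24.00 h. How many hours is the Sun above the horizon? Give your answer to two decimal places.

cos H₀ = −tan φ · tan δ = −tan(-14.9°) × tan(+19.400°) = 0.0937, so H₀ = 1.4770 rad = 84.62°.
Daylight = 2H₀/(2π) × 24.00 h = (1.4770/π) × 24.00 = 11.28 h.

11.28 h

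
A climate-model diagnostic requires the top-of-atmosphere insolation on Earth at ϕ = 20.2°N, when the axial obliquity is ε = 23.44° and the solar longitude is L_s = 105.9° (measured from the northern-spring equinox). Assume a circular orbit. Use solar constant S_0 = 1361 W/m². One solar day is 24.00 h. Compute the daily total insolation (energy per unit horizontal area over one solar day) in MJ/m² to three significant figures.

Solar declination: sin δ = sin ε · sin L_s = sin 23.44° × sin 105.9° = 0.38257, so δ = +22.493°.
cos h₀ = −tan(+20.2°) tan(+22.493°) = -0.1523, h₀ = 1.7237 rad.
Bracket: h₀ sin ϕ sin δ + cos ϕ cos δ sin h₀ = 1.7237×0.34530×0.38257 + 0.93849×0.92393×0.98833 = 0.227703 + 0.856980 = 1.084683.
Q̄ = (S_0/π) × [bracket] = (1361/π) × 1.084683 = 469.91 W/m².
Daily total = Q̄ × 24.00 h × 3600 s/h = 469.91 × 24.00 × 3600 / 10⁶ = 40.60 MJ/m².

40.6 MJ/m²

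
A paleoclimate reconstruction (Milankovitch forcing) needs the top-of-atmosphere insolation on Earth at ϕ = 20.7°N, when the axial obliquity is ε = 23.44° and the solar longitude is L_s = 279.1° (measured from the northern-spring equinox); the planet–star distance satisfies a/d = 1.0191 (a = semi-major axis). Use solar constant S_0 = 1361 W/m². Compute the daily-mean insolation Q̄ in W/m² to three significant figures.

Solar declination: sin δ = sin ε · sin L_s = sin 23.44° × sin 279.1° = -0.39278, so δ = -23.128°.
cos h₀ = −tan(+20.7°) tan(-23.128°) = 0.1614, h₀ = 1.4087 rad.
Bracket: h₀ sin ϕ sin δ + cos ϕ cos δ sin h₀ = 1.4087×0.35347×-0.39278 + 0.93544×0.91963×0.98689 = -0.195578 + 0.848981 = 0.653403.
Inverse-square distance factor (a/d)² = 1.0191² = 1.038565.
Q̄ = (S_0/π) × 1.038565 × [bracket] = (1361/π) × 1.038565 × 0.653403 = 294.0 W/m².

Q̄ ≈ 294 W/m²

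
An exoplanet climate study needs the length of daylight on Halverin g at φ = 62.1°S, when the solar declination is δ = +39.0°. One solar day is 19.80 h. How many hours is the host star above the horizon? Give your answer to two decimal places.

0.00 h

cos H₀ = −tan φ · tan δ = 1.5294 ≥ 1, so the host star never rises (polar night) and H₀ = 0.
Daylight = 2H₀/(2π) × 19.80 h = (0.0000/π) × 19.80 = 0.00 h.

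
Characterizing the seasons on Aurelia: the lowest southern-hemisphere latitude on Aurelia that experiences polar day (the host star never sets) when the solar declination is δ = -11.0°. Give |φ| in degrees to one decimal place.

Polar day requires cos H₀ = −tan φ tan δ ≤ −1, i.e. tan φ tan δ ≥ 1.
The boundary is |tan φ| · |tan δ| = 1, so |φ| = 90° − |δ| = 90° − 11.0° = 79.0° in the southern hemisphere.

|φ| = 79.0°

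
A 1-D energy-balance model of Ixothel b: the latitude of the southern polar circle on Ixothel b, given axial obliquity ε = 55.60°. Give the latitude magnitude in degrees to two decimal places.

34.40°

The polar circle is the lowest latitude that experiences at least one full rotation of continuous darkness at the northern-summer solstice; it lies at |ϕ| = 90° − ε = 90° − 55.60° = 34.40°.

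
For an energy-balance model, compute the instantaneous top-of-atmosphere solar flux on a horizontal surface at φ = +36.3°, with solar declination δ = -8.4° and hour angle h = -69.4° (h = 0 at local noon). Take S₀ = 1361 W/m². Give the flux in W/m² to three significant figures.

264 W/m²

cos θ_z = sin φ sin δ + cos φ cos δ cos h = -0.086483 + 0.280517 = 0.194034.
Flux = S₀ · cos θ_z = 1361 × 0.194034 = 264.1 W/m².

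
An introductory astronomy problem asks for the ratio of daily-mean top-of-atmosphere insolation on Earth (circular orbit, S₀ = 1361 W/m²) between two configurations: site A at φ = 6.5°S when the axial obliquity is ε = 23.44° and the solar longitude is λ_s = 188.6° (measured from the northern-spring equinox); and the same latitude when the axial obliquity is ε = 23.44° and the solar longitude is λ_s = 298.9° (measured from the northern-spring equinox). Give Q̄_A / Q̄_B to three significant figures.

Q̄_A / Q̄_B ≈ 1.01

— Configuration A (φ=-6.5°):
Solar declination: sin δ = sin ε · sin λ_s = sin 23.44° × sin 188.6° = -0.05948, so δ = -3.410°.
cos H₀ = −tan(-6.5°) tan(-3.410°) = -0.0068, H₀ = 1.5776 rad.
Bracket: H₀ sin φ sin δ + cos φ cos δ sin H₀ = 1.5776×-0.11320×-0.05948 + 0.99357×0.99823×0.99998 = 0.010622 + 0.991792 = 1.002414.
Q̄ = (S₀/π) × [bracket] = (1361/π) × 1.002414 = 434.27 W/m².
— Configuration B (φ=-6.5°):
Solar declination: sin δ = sin ε · sin λ_s = sin 23.44° × sin 298.9° = -0.34825, so δ = -20.380°.
cos H₀ = −tan(-6.5°) tan(-20.380°) = -0.0423, H₀ = 1.6131 rad.
Bracket: H₀ sin φ sin δ + cos φ cos δ sin H₀ = 1.6131×-0.11320×-0.34825 + 0.99357×0.93740×0.99910 = 0.063591 + 0.930534 = 0.994125.
Q̄ = (S₀/π) × [bracket] = (1361/π) × 0.994125 = 430.67 W/m².
Ratio Q̄_A / Q̄_B = 434.27 / 430.67 = 1.008.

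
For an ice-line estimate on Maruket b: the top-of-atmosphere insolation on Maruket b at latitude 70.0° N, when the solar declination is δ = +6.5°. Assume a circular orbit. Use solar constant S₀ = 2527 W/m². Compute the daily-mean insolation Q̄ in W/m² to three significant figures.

cos H₀ = −tan(+70.0°) tan(+6.500°) = -0.3130, H₀ = 1.8892 rad.
Bracket: H₀ sin φ sin δ + cos φ cos δ sin H₀ = 1.8892×0.93969×0.11320 + 0.34202×0.99357×0.94974 = 0.200960 + 0.322741 = 0.523701.
Q̄ = (S₀/π) × [bracket] = (2527/π) × 0.523701 = 421.2 W/m².

Q̄ ≈ 421 W/m²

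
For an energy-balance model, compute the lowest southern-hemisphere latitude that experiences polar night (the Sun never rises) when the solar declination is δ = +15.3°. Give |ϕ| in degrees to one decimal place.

|ϕ| = 74.7°

Polar night requires cos h₀ = −tan ϕ tan δ ≥ 1, i.e. tan ϕ tan δ ≤ −1.
The boundary is |tan ϕ| · |tan δ| = 1, so |ϕ| = 90° − |δ| = 90° − 15.3° = 74.7° in the southern hemisphere.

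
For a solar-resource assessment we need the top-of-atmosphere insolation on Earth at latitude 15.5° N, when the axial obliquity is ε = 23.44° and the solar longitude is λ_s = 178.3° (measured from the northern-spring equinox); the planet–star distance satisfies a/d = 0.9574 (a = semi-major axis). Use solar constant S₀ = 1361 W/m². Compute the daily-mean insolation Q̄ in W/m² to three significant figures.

Solar declination: sin δ = sin ε · sin λ_s = sin 23.44° × sin 178.3° = 0.01180, so δ = +0.676°.
cos H₀ = −tan(+15.5°) tan(+0.676°) = -0.0033, H₀ = 1.5741 rad.
Bracket: H₀ sin φ sin δ + cos φ cos δ sin H₀ = 1.5741×0.26724×0.01180 + 0.96363×0.99993×0.99999 = 0.004964 + 0.963553 = 0.968517.
Inverse-square distance factor (a/d)² = 0.9574² = 0.916615.
Q̄ = (S₀/π) × 0.916615 × [bracket] = (1361/π) × 0.916615 × 0.968517 = 384.6 W/m².

Q̄ ≈ 385 W/m²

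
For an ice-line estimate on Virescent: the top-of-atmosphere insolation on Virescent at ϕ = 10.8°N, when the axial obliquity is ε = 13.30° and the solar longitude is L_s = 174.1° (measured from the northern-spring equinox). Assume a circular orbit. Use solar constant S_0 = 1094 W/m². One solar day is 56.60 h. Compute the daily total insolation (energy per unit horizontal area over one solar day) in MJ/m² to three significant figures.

70.2 MJ/m²

Solar declination: sin δ = sin ε · sin L_s = sin 13.30° × sin 174.1° = 0.02365, so δ = +1.355°.
cos h₀ = −tan(+10.8°) tan(+1.355°) = -0.0045, h₀ = 1.5753 rad.
Bracket: h₀ sin ϕ sin δ + cos ϕ cos δ sin h₀ = 1.5753×0.18738×0.02365 + 0.98229×0.99972×0.99999 = 0.006981 + 0.982005 = 0.988986.
Q̄ = (S_0/π) × [bracket] = (1094/π) × 0.988986 = 344.40 W/m².
Daily total = Q̄ × 56.60 h × 3600 s/h = 344.40 × 56.60 × 3600 / 10⁶ = 70.17 MJ/m².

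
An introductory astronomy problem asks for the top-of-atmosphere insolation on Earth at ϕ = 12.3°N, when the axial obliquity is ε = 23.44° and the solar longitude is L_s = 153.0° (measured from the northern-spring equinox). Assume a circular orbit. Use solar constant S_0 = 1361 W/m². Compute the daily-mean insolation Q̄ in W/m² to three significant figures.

Q̄ ≈ 443 W/m²

Solar declination: sin δ = sin ε · sin L_s = sin 23.44° × sin 153.0° = 0.18059, so δ = +10.404°.
cos h₀ = −tan(+12.3°) tan(+10.404°) = -0.0400, h₀ = 1.6108 rad.
Bracket: h₀ sin ϕ sin δ + cos ϕ cos δ sin h₀ = 1.6108×0.21303×0.18059 + 0.97705×0.98356×0.99920 = 0.061969 + 0.960219 = 1.022188.
Q̄ = (S_0/π) × [bracket] = (1361/π) × 1.022188 = 442.8 W/m².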